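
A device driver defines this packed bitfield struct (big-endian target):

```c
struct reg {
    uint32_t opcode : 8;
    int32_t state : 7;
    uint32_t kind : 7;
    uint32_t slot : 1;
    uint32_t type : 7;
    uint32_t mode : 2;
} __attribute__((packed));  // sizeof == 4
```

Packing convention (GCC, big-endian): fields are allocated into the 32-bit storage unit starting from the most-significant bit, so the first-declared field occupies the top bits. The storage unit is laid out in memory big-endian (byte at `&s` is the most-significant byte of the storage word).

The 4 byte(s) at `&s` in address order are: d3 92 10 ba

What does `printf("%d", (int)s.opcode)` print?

[0]=0xd3 [1]=0x92 [2]=0x10 [3]=0xba (big-endian) → word 0xd39210ba
opcode:8 @ bit 24 → (0xd39210ba>>24)&0xff = 0xd3  ←
state:7 @ bit 17 → (0xd39210ba>>17)&0x7f = 0x49
kind:7 @ bit 10 → (0xd39210ba>>10)&0x7f = 0x4
slot:1 @ bit 9 → (0xd39210ba>>9)&0x1 = 0x0
type:7 @ bit 2 → (0xd39210ba>>2)&0x7f = 0x2e
mode:2 @ bit 0 → (0xd39210ba>>0)&0x3 = 0x2

211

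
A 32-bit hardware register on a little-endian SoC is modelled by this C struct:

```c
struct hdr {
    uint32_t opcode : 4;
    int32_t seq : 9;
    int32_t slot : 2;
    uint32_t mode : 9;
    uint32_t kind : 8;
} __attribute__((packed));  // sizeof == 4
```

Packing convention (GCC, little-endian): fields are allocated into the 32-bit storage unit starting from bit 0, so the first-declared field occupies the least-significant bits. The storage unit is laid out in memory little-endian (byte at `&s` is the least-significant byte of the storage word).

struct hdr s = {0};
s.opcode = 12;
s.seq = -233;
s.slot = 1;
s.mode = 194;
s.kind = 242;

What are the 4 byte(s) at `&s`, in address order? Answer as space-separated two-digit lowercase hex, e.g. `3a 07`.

[0+:4] opcode=12 & 0xf = 0xc; word=0x0000000c
[4+:9] seq=-233 & 0x1ff = 0x117; word=0x0000117c
[13+:2] slot=1 & 0x3 = 0x1; word=0x0000317c
[15+:9] mode=194 & 0x1ff = 0xc2; word=0x0061317c
[24+:8] kind=242 & 0xff = 0xf2; word=0xf261317c
word = 0xf261317c → little-endian bytes:
  [0]=0x7c  [1]=0x31  [2]=0x61  [3]=0xf2

7c 31 61 f2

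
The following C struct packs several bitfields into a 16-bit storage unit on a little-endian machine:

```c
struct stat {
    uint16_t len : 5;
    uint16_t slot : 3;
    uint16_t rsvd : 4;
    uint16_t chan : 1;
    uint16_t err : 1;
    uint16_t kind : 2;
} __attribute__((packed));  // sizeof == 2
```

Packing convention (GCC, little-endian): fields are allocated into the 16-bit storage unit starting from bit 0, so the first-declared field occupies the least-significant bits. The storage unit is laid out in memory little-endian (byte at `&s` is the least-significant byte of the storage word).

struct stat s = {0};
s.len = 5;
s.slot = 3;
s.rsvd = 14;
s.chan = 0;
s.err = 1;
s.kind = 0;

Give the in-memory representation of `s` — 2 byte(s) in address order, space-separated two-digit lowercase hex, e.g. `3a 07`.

65 2e

len:5 = 5 → 0x5 << 0 → word 0x0005
slot:3 = 3 → 0x3 << 5 → word 0x0065
rsvd:4 = 14 → 0xe << 8 → word 0x0e65
chan:1 = 0 → 0x0 << 12 → word 0x0e65
err:1 = 1 → 0x1 << 13 → word 0x2e65
kind:2 = 0 → 0x0 << 14 → word 0x2e65
word = 0x2e65 → little-endian bytes:
  [0]=0x65  [1]=0x2e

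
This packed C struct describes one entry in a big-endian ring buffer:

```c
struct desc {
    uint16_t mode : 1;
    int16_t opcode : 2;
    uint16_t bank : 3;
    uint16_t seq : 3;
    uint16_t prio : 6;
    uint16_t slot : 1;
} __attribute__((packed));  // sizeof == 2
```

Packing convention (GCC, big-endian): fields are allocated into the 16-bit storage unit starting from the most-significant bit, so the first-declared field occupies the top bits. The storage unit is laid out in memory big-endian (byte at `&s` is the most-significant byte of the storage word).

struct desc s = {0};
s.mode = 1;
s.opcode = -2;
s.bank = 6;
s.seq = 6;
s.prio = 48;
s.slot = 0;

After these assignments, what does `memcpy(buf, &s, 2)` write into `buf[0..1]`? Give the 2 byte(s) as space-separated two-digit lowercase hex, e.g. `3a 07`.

db 60

[15+:1] mode=1 & 0x1 = 0x1; word=0x8000
[13+:2] opcode=-2 & 0x3 = 0x2; word=0xc000
[10+:3] bank=6 & 0x7 = 0x6; word=0xd800
[7+:3] seq=6 & 0x7 = 0x6; word=0xdb00
[1+:6] prio=48 & 0x3f = 0x30; word=0xdb60
[0+:1] slot=0 & 0x1 = 0x0; word=0xdb60
word = 0xdb60 → big-endian bytes:
  [0]=0xdb  [1]=0x60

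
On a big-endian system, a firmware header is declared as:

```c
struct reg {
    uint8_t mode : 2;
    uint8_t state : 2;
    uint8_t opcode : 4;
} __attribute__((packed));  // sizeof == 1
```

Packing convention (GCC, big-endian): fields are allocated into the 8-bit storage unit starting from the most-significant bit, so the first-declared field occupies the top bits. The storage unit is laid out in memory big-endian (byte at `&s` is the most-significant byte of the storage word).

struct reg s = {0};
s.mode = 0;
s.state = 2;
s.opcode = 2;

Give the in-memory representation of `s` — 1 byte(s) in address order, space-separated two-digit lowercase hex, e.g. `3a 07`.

[6+:2] mode=0 & 0x3 = 0x0; word=0x00
[4+:2] state=2 & 0x3 = 0x2; word=0x20
[0+:4] opcode=2 & 0xf = 0x2; word=0x22
word = 0x22 → big-endian bytes:
  [0]=0x22

22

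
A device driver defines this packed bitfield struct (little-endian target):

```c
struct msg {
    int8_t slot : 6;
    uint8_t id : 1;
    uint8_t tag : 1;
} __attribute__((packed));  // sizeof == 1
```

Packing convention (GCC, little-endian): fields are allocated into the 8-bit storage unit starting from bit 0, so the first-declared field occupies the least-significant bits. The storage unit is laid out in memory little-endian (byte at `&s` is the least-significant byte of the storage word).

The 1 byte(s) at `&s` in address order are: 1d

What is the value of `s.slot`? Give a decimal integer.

[0]=0x1d (little-endian) → word 0x1d
slot [0+:6] = (word>>0) & 0x3f = 29  ←
id [6+:1] = (word>>6) & 0x1 = 0
tag [7+:1] = (word>>7) & 0x1 = 0
slot signed 6b, MSB=0: value = 29

29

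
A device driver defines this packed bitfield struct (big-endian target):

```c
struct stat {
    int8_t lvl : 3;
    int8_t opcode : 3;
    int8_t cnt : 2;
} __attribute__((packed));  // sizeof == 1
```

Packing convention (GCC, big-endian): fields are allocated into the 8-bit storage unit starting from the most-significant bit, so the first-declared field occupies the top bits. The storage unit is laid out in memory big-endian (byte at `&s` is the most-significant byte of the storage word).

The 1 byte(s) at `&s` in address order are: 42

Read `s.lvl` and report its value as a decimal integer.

[0]=0x42 (big-endian) → word 0x42
lvl [5+:3] = (word>>5) & 0x7 = 2  ←
opcode [2+:3] = (word>>2) & 0x7 = 0
cnt [0+:2] = (word>>0) & 0x3 = 2
lvl signed 3b, MSB=0: value = 2

2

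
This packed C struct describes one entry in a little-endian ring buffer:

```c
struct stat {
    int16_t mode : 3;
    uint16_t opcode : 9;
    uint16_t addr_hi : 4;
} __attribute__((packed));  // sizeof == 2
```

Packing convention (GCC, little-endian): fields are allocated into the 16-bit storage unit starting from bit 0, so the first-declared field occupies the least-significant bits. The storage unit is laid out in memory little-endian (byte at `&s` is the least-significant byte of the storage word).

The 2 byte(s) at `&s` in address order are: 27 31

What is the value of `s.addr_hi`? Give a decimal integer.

3

[0]=0x27 [1]=0x31 (little-endian) → word 0x3127
mode [0+:3] = (word>>0) & 0x7 = 7
opcode [3+:9] = (word>>3) & 0x1ff = 36
addr_hi [12+:4] = (word>>12) & 0xf = 3  ←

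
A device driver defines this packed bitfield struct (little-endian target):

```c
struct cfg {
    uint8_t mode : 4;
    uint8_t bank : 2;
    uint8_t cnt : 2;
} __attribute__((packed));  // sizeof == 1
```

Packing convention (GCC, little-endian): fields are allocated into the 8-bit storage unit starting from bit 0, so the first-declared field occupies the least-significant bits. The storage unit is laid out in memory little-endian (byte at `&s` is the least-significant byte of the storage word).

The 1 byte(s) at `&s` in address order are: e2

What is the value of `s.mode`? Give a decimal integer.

[0]=0xe2 (little-endian) → word 0xe2
mode:4 @ bit 0 → (0xe2>>0)&0xf = 0x2  ←
bank:2 @ bit 4 → (0xe2>>4)&0x3 = 0x2
cnt:2 @ bit 6 → (0xe2>>6)&0x3 = 0x3

2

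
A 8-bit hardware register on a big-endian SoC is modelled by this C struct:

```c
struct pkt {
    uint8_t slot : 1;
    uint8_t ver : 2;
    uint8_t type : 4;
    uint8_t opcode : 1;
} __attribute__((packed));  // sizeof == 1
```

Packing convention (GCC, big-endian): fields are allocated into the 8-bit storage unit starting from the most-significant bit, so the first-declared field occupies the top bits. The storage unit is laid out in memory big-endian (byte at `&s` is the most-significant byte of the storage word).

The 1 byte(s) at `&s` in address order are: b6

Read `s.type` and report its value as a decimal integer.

11

[0]=0xb6 (big-endian) → word 0xb6
slot:1 @ bit 7 → (0xb6>>7)&0x1 = 0x1
ver:2 @ bit 5 → (0xb6>>5)&0x3 = 0x1
type:4 @ bit 1 → (0xb6>>1)&0xf = 0xb  ←
opcode:1 @ bit 0 → (0xb6>>0)&0x1 = 0x0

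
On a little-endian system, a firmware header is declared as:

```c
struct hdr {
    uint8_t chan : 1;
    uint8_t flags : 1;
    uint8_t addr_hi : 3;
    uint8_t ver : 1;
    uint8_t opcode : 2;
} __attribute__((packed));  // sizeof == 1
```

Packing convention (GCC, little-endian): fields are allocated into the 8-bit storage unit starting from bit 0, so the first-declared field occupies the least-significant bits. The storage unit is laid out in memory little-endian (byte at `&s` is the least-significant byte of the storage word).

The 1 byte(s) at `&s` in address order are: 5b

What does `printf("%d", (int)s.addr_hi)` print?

6

[0]=0x5b (little-endian) → word 0x5b
chan:1 @ bit 0 → (0x5b>>0)&0x1 = 0x1
flags:1 @ bit 1 → (0x5b>>1)&0x1 = 0x1
addr_hi:3 @ bit 2 → (0x5b>>2)&0x7 = 0x6  ←
ver:1 @ bit 5 → (0x5b>>5)&0x1 = 0x0
opcode:2 @ bit 6 → (0x5b>>6)&0x3 = 0x1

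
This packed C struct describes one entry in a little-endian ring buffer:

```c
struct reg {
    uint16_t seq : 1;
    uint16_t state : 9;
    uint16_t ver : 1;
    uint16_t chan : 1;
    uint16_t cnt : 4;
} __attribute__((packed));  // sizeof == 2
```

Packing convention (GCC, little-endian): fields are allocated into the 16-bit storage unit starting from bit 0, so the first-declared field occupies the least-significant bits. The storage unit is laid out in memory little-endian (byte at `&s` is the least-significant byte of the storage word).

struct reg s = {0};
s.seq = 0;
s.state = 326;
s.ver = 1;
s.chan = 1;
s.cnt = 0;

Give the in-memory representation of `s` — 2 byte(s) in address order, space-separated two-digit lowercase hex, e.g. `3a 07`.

8c 0e

seq (1b) val=0 bits=0x0 at bit 0: 0x0000
state (9b) val=326 bits=0x146 at bit 1: 0x028c
ver (1b) val=1 bits=0x1 at bit 10: 0x068c
chan (1b) val=1 bits=0x1 at bit 11: 0x0e8c
cnt (4b) val=0 bits=0x0 at bit 12: 0x0e8c
word = 0x0e8c → little-endian bytes:
  [0]=0x8c  [1]=0x0e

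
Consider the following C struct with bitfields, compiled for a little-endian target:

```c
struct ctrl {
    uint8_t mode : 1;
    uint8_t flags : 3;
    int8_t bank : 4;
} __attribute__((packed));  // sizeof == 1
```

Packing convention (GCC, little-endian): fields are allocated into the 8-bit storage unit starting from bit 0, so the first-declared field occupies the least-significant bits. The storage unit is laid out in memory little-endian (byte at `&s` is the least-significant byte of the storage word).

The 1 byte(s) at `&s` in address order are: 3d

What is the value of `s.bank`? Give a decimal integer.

3

[0]=0x3d (little-endian) → word 0x3d
mode [0+:1] = (word>>0) & 0x1 = 1
flags [1+:3] = (word>>1) & 0x7 = 6
bank [4+:4] = (word>>4) & 0xf = 3  ←
bank signed 4b, MSB=0: value = 3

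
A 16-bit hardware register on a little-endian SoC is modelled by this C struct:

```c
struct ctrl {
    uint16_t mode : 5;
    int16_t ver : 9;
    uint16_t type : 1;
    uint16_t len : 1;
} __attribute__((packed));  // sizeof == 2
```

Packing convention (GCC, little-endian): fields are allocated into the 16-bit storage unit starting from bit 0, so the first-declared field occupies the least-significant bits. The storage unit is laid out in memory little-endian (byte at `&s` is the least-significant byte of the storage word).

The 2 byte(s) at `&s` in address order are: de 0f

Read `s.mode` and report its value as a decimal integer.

[0]=0xde [1]=0x0f (little-endian) → word 0x0fde
mode:5 @ bit 0 → (0x0fde>>0)&0x1f = 0x1e  ←
ver:9 @ bit 5 → (0x0fde>>5)&0x1ff = 0x7e
type:1 @ bit 14 → (0x0fde>>14)&0x1 = 0x0
len:1 @ bit 15 → (0x0fde>>15)&0x1 = 0x0

30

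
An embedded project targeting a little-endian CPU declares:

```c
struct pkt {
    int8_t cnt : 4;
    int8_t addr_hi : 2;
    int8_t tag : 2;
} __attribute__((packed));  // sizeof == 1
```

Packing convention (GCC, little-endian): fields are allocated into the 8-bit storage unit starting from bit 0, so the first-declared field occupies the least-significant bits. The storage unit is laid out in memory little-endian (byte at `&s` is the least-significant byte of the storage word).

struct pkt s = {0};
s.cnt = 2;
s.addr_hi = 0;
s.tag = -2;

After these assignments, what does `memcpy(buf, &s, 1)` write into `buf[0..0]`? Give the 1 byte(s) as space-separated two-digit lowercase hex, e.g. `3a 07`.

[0+:4] cnt=2 & 0xf = 0x2; word=0x02
[4+:2] addr_hi=0 & 0x3 = 0x0; word=0x02
[6+:2] tag=-2 & 0x3 = 0x2; word=0x82
word = 0x82 → little-endian bytes:
  [0]=0x82

82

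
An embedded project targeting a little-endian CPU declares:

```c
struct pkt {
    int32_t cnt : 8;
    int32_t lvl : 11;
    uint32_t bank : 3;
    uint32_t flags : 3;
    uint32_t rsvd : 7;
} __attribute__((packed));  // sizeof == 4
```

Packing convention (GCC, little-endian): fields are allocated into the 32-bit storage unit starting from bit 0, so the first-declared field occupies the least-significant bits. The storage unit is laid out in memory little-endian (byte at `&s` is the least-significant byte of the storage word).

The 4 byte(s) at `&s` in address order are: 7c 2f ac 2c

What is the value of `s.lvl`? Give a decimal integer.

[0]=0x7c [1]=0x2f [2]=0xac [3]=0x2c (little-endian) → word 0x2cac2f7c
cnt:8 @ bit 0 → (0x2cac2f7c>>0)&0xff = 0x7c
lvl:11 @ bit 8 → (0x2cac2f7c>>8)&0x7ff = 0x42f  ←
bank:3 @ bit 19 → (0x2cac2f7c>>19)&0x7 = 0x5
flags:3 @ bit 22 → (0x2cac2f7c>>22)&0x7 = 0x2
rsvd:7 @ bit 25 → (0x2cac2f7c>>25)&0x7f = 0x16
lvl signed 11b, MSB=1: 1071 - 2048 = -977

-977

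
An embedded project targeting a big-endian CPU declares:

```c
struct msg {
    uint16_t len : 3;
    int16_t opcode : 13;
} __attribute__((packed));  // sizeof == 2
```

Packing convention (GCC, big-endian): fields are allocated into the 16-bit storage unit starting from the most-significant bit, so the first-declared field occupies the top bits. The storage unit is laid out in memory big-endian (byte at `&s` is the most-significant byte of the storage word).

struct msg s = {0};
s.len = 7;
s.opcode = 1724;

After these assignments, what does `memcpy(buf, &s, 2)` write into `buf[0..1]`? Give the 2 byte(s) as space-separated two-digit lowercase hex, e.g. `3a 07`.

e6 bc

len:3 = 7 → 0x7 << 13 → word 0xe000
opcode:13 = 1724 → 0x6bc << 0 → word 0xe6bc
word = 0xe6bc → big-endian bytes:
  [0]=0xe6  [1]=0xbc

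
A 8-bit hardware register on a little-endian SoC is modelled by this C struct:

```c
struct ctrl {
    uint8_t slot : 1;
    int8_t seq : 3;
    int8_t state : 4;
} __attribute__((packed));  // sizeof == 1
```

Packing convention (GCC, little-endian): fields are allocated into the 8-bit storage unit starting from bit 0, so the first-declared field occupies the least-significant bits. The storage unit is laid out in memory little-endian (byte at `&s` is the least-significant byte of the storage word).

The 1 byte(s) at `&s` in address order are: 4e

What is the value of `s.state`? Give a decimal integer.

[0]=0x4e (little-endian) → word 0x4e
slot [0+:1] = (word>>0) & 0x1 = 0
seq [1+:3] = (word>>1) & 0x7 = 7
state [4+:4] = (word>>4) & 0xf = 4  ←
state signed 4b, MSB=0: value = 4

4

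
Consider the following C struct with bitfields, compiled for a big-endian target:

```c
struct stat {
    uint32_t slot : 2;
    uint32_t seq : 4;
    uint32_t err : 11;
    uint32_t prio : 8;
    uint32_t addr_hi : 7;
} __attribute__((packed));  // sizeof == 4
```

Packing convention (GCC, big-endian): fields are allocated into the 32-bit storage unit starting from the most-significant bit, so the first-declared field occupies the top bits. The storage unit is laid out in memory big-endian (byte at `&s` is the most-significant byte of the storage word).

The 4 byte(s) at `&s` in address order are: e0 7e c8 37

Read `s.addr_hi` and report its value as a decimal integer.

55

[0]=0xe0 [1]=0x7e [2]=0xc8 [3]=0x37 (big-endian) → word 0xe07ec837
slot:2 @ bit 30 → (0xe07ec837>>30)&0x3 = 0x3
seq:4 @ bit 26 → (0xe07ec837>>26)&0xf = 0x8
err:11 @ bit 15 → (0xe07ec837>>15)&0x7ff = 0xfd
prio:8 @ bit 7 → (0xe07ec837>>7)&0xff = 0x90
addr_hi:7 @ bit 0 → (0xe07ec837>>0)&0x7f = 0x37  ←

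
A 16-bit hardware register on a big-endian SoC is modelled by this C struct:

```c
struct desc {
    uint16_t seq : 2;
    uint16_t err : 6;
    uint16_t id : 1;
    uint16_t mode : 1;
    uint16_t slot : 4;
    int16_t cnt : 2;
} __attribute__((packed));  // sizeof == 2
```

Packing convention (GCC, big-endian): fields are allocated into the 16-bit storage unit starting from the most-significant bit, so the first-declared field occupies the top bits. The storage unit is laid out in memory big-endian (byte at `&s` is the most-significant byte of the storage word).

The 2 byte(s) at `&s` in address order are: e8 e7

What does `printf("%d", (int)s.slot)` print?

9

[0]=0xe8 [1]=0xe7 (big-endian) → word 0xe8e7
seq:2 @ bit 14 → (0xe8e7>>14)&0x3 = 0x3
err:6 @ bit 8 → (0xe8e7>>8)&0x3f = 0x28
id:1 @ bit 7 → (0xe8e7>>7)&0x1 = 0x1
mode:1 @ bit 6 → (0xe8e7>>6)&0x1 = 0x1
slot:4 @ bit 2 → (0xe8e7>>2)&0xf = 0x9  ←
cnt:2 @ bit 0 → (0xe8e7>>0)&0x3 = 0x3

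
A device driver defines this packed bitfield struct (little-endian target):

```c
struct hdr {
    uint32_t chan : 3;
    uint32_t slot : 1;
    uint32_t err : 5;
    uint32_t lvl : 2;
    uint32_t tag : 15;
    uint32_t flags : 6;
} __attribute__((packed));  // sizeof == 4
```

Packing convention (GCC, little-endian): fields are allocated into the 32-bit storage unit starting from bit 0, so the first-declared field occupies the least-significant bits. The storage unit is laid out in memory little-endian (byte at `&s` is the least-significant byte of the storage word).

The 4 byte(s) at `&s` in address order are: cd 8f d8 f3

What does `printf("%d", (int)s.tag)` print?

[0]=0xcd [1]=0x8f [2]=0xd8 [3]=0xf3 (little-endian) → word 0xf3d88fcd
chan [0+:3] = (word>>0) & 0x7 = 5
slot [3+:1] = (word>>3) & 0x1 = 1
err [4+:5] = (word>>4) & 0x1f = 28
lvl [9+:2] = (word>>9) & 0x3 = 3
tag [11+:15] = (word>>11) & 0x7fff = 31505  ←
flags [26+:6] = (word>>26) & 0x3f = 60

31505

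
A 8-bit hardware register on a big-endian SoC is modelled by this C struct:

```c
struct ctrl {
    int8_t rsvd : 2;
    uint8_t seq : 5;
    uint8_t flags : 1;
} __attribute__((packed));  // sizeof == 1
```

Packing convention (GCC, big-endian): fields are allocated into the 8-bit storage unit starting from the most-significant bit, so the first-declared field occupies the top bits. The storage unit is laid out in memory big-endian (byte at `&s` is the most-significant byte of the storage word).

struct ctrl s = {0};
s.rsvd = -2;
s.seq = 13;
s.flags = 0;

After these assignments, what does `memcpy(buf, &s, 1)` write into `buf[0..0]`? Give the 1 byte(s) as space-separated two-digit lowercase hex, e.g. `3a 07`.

9a

[6+:2] rsvd=-2 & 0x3 = 0x2; word=0x80
[1+:5] seq=13 & 0x1f = 0xd; word=0x9a
[0+:1] flags=0 & 0x1 = 0x0; word=0x9a
word = 0x9a → big-endian bytes:
  [0]=0x9a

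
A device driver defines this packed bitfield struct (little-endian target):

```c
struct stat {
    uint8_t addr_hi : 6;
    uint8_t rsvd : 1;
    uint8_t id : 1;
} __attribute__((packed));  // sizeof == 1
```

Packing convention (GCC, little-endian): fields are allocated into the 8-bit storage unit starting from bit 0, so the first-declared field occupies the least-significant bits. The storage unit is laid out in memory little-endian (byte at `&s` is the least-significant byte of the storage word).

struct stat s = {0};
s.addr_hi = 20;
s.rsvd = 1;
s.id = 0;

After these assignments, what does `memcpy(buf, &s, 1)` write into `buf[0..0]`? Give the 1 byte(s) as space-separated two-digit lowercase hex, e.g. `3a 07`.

addr_hi:6 = 20 → 0x14 << 0 → word 0x14
rsvd:1 = 1 → 0x1 << 6 → word 0x54
id:1 = 0 → 0x0 << 7 → word 0x54
word = 0x54 → little-endian bytes:
  [0]=0x54

54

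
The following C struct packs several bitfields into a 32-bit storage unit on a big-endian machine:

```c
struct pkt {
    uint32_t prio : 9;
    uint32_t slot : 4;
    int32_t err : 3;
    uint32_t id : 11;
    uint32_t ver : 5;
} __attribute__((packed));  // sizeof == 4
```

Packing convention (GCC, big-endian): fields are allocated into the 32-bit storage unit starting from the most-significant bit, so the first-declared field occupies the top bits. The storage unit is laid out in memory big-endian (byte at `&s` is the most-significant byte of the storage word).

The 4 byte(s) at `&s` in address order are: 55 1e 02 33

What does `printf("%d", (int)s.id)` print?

[0]=0x55 [1]=0x1e [2]=0x02 [3]=0x33 (big-endian) → word 0x551e0233
prio:9 @ bit 23 → (0x551e0233>>23)&0x1ff = 0xaa
slot:4 @ bit 19 → (0x551e0233>>19)&0xf = 0x3
err:3 @ bit 16 → (0x551e0233>>16)&0x7 = 0x6
id:11 @ bit 5 → (0x551e0233>>5)&0x7ff = 0x11  ←
ver:5 @ bit 0 → (0x551e0233>>0)&0x1f = 0x13

17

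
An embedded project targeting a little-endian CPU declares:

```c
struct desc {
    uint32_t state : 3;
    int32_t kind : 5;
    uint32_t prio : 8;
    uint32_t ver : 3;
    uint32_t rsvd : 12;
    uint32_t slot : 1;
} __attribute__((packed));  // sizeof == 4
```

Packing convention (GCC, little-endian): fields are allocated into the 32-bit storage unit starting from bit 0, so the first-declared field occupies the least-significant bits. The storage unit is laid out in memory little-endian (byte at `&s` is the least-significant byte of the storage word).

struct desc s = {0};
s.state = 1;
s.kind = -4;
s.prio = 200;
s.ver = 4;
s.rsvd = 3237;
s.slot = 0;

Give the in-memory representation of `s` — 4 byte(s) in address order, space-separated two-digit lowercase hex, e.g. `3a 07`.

[0+:3] state=1 & 0x7 = 0x1; word=0x00000001
[3+:5] kind=-4 & 0x1f = 0x1c; word=0x000000e1
[8+:8] prio=200 & 0xff = 0xc8; word=0x0000c8e1
[16+:3] ver=4 & 0x7 = 0x4; word=0x0004c8e1
[19+:12] rsvd=3237 & 0xfff = 0xca5; word=0x652cc8e1
[31+:1] slot=0 & 0x1 = 0x0; word=0x652cc8e1
word = 0x652cc8e1 → little-endian bytes:
  [0]=0xe1  [1]=0xc8  [2]=0x2c  [3]=0x65

e1 c8 2c 65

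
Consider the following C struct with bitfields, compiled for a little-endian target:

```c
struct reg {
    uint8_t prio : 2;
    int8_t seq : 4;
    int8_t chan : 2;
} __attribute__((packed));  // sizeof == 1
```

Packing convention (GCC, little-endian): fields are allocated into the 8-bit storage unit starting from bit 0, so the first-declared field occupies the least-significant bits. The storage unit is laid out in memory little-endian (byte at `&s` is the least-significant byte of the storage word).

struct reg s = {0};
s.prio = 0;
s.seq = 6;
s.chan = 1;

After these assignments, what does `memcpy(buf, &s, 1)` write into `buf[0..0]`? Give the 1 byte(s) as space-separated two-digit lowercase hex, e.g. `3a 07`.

prio:2 = 0 → 0x0 << 0 → word 0x00
seq:4 = 6 → 0x6 << 2 → word 0x18
chan:2 = 1 → 0x1 << 6 → word 0x58
word = 0x58 → little-endian bytes:
  [0]=0x58

58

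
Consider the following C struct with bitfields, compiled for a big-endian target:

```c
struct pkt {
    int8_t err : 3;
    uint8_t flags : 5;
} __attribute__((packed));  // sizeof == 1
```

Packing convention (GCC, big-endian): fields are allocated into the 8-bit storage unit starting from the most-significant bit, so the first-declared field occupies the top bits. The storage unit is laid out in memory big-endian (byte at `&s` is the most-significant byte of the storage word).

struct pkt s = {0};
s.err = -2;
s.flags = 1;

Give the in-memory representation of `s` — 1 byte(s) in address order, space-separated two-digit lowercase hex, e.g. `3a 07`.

err (3b) val=-2 bits=0x6 at bit 5: 0xc0
flags (5b) val=1 bits=0x1 at bit 0: 0xc1
word = 0xc1 → big-endian bytes:
  [0]=0xc1

c1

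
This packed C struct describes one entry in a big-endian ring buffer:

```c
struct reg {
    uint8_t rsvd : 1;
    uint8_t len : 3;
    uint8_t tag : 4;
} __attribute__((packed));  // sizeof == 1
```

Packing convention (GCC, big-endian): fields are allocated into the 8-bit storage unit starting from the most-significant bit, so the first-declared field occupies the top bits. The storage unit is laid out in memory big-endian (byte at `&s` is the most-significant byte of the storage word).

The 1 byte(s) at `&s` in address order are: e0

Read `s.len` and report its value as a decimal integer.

6

[0]=0xe0 (big-endian) → word 0xe0
rsvd:1 @ bit 7 → (0xe0>>7)&0x1 = 0x1
len:3 @ bit 4 → (0xe0>>4)&0x7 = 0x6  ←
tag:4 @ bit 0 → (0xe0>>0)&0xf = 0x0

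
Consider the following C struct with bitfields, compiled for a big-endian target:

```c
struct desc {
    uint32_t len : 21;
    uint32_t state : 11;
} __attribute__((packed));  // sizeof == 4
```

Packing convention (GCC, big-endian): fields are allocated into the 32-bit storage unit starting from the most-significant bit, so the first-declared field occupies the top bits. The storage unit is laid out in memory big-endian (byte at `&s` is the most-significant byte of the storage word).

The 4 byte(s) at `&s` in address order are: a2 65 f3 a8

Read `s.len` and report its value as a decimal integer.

1330366

[0]=0xa2 [1]=0x65 [2]=0xf3 [3]=0xa8 (big-endian) → word 0xa265f3a8
len:21 @ bit 11 → (0xa265f3a8>>11)&0x1fffff = 0x144cbe  ←
state:11 @ bit 0 → (0xa265f3a8>>0)&0x7ff = 0x3a8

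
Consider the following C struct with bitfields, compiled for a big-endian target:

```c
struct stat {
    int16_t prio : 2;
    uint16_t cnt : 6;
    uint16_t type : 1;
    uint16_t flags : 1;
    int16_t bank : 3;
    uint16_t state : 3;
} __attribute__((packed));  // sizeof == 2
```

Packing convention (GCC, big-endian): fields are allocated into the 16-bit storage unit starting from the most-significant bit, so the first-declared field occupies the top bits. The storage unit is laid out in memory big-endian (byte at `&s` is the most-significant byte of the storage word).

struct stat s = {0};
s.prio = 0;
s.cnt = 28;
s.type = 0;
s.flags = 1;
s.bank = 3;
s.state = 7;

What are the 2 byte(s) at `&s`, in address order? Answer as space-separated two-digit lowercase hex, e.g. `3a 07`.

1c 5f

prio (2b) val=0 bits=0x0 at bit 14: 0x0000
cnt (6b) val=28 bits=0x1c at bit 8: 0x1c00
type (1b) val=0 bits=0x0 at bit 7: 0x1c00
flags (1b) val=1 bits=0x1 at bit 6: 0x1c40
bank (3b) val=3 bits=0x3 at bit 3: 0x1c58
state (3b) val=7 bits=0x7 at bit 0: 0x1c5f
word = 0x1c5f → big-endian bytes:
  [0]=0x1c  [1]=0x5f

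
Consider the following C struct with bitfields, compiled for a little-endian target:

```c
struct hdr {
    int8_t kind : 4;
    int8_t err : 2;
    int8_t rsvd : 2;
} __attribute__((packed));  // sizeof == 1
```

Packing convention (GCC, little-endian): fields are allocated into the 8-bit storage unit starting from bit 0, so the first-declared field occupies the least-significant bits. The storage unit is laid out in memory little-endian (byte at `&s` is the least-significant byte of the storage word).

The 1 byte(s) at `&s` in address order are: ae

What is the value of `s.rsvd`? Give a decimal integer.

-2

[0]=0xae (little-endian) → word 0xae
kind:4 @ bit 0 → (0xae>>0)&0xf = 0xe
err:2 @ bit 4 → (0xae>>4)&0x3 = 0x2
rsvd:2 @ bit 6 → (0xae>>6)&0x3 = 0x2  ←
rsvd signed 2b, MSB=1: 2 - 4 = -2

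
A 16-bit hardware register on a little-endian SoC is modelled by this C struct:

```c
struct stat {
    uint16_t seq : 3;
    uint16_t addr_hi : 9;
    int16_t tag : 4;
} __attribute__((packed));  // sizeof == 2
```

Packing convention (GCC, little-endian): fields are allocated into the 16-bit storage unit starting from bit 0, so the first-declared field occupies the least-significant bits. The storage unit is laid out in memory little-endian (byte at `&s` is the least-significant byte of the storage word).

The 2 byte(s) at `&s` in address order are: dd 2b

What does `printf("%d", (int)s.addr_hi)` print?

[0]=0xdd [1]=0x2b (little-endian) → word 0x2bdd
seq [0+:3] = (word>>0) & 0x7 = 5
addr_hi [3+:9] = (word>>3) & 0x1ff = 379  ←
tag [12+:4] = (word>>12) & 0xf = 2

379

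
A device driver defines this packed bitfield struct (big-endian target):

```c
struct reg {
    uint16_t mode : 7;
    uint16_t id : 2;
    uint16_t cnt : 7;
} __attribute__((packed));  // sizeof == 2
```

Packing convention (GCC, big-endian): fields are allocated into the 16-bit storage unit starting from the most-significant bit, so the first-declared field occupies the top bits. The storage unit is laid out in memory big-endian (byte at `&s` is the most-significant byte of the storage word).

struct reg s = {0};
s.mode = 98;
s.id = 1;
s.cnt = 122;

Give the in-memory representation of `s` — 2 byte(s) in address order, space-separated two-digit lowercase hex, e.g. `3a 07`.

[9+:7] mode=98 & 0x7f = 0x62; word=0xc400
[7+:2] id=1 & 0x3 = 0x1; word=0xc480
[0+:7] cnt=122 & 0x7f = 0x7a; word=0xc4fa
word = 0xc4fa → big-endian bytes:
  [0]=0xc4  [1]=0xfa

c4 fa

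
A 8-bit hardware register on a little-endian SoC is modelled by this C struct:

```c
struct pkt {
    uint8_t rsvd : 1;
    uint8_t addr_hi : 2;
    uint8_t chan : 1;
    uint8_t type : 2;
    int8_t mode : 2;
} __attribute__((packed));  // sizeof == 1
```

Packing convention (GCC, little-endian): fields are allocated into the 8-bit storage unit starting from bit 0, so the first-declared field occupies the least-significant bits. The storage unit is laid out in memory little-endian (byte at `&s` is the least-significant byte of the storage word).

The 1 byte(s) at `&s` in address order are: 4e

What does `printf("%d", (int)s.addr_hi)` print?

[0]=0x4e (little-endian) → word 0x4e
rsvd [0+:1] = (word>>0) & 0x1 = 0
addr_hi [1+:2] = (word>>1) & 0x3 = 3  ←
chan [3+:1] = (word>>3) & 0x1 = 1
type [4+:2] = (word>>4) & 0x3 = 0
mode [6+:2] = (word>>6) & 0x3 = 1

3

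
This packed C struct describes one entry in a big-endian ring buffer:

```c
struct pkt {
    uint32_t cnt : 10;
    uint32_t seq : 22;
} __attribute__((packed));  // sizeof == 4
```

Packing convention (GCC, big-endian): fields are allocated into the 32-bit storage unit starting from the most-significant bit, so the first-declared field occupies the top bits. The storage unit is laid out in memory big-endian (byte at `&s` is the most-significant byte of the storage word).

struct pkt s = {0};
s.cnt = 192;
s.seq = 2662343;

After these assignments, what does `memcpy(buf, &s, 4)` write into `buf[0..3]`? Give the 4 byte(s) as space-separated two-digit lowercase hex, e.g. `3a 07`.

30 28 9f c7

[22+:10] cnt=192 & 0x3ff = 0xc0; word=0x30000000
[0+:22] seq=2662343 & 0x3fffff = 0x289fc7; word=0x30289fc7
word = 0x30289fc7 → big-endian bytes:
  [0]=0x30  [1]=0x28  [2]=0x9f  [3]=0xc7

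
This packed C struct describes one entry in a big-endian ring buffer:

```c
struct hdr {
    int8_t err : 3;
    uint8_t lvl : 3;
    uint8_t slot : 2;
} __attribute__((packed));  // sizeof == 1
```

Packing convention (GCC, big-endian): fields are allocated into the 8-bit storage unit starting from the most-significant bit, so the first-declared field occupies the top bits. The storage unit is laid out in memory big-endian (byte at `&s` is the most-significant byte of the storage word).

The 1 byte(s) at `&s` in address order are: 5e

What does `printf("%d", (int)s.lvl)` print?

7

[0]=0x5e (big-endian) → word 0x5e
err [5+:3] = (word>>5) & 0x7 = 2
lvl [2+:3] = (word>>2) & 0x7 = 7  ←
slot [0+:2] = (word>>0) & 0x3 = 2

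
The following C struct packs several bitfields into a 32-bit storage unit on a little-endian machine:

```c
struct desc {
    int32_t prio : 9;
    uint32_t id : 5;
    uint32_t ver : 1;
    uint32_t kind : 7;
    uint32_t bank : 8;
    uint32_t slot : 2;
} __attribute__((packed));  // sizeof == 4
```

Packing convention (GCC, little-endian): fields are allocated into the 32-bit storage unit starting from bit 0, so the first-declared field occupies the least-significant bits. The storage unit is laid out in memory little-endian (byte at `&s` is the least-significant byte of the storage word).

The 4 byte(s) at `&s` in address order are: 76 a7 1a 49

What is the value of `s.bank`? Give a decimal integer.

[0]=0x76 [1]=0xa7 [2]=0x1a [3]=0x49 (little-endian) → word 0x491aa776
prio:9 @ bit 0 → (0x491aa776>>0)&0x1ff = 0x176
id:5 @ bit 9 → (0x491aa776>>9)&0x1f = 0x13
ver:1 @ bit 14 → (0x491aa776>>14)&0x1 = 0x0
kind:7 @ bit 15 → (0x491aa776>>15)&0x7f = 0x35
bank:8 @ bit 22 → (0x491aa776>>22)&0xff = 0x24  ←
slot:2 @ bit 30 → (0x491aa776>>30)&0x3 = 0x1

36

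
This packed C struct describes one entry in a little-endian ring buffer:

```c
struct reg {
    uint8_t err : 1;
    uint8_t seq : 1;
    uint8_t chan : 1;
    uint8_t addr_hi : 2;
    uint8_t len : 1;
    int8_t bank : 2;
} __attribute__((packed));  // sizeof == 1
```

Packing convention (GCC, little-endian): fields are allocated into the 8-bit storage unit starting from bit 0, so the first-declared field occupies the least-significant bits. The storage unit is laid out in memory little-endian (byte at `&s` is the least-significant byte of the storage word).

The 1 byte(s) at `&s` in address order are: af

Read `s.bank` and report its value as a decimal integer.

-2

[0]=0xaf (little-endian) → word 0xaf
err:1 @ bit 0 → (0xaf>>0)&0x1 = 0x1
seq:1 @ bit 1 → (0xaf>>1)&0x1 = 0x1
chan:1 @ bit 2 → (0xaf>>2)&0x1 = 0x1
addr_hi:2 @ bit 3 → (0xaf>>3)&0x3 = 0x1
len:1 @ bit 5 → (0xaf>>5)&0x1 = 0x1
bank:2 @ bit 6 → (0xaf>>6)&0x3 = 0x2  ←
bank signed 2b, MSB=1: 2 - 4 = -2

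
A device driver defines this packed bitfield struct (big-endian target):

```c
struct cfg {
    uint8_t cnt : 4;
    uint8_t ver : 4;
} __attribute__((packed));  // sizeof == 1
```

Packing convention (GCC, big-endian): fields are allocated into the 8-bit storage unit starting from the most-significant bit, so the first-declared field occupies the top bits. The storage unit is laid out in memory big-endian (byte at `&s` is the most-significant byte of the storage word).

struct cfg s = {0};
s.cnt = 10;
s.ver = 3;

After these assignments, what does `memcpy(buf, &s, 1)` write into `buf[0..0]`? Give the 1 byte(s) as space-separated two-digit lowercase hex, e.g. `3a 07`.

[4+:4] cnt=10 & 0xf = 0xa; word=0xa0
[0+:4] ver=3 & 0xf = 0x3; word=0xa3
word = 0xa3 → big-endian bytes:
  [0]=0xa3

a3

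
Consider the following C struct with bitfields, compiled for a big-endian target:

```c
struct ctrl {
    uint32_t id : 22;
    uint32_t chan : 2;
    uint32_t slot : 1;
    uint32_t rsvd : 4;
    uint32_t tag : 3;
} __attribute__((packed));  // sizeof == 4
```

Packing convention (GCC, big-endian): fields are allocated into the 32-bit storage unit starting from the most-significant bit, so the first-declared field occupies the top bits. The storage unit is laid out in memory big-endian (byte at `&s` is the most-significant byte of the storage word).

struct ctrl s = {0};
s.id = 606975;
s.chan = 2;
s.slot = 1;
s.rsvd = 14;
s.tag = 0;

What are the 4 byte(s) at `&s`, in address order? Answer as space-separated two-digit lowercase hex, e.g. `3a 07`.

id:22 = 606975 → 0x942ff << 10 → word 0x250bfc00
chan:2 = 2 → 0x2 << 8 → word 0x250bfe00
slot:1 = 1 → 0x1 << 7 → word 0x250bfe80
rsvd:4 = 14 → 0xe << 3 → word 0x250bfef0
tag:3 = 0 → 0x0 << 0 → word 0x250bfef0
word = 0x250bfef0 → big-endian bytes:
  [0]=0x25  [1]=0x0b  [2]=0xfe  [3]=0xf0

25 0b fe f0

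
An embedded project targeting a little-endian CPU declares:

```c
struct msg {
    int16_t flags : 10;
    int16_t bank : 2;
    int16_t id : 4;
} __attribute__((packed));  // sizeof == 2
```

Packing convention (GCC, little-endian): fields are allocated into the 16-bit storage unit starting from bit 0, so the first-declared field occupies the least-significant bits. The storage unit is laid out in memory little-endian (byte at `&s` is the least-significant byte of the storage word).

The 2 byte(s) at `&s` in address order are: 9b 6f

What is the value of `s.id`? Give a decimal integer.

6

[0]=0x9b [1]=0x6f (little-endian) → word 0x6f9b
flags:10 @ bit 0 → (0x6f9b>>0)&0x3ff = 0x39b
bank:2 @ bit 10 → (0x6f9b>>10)&0x3 = 0x3
id:4 @ bit 12 → (0x6f9b>>12)&0xf = 0x6  ←
id signed 4b, MSB=0: value = 6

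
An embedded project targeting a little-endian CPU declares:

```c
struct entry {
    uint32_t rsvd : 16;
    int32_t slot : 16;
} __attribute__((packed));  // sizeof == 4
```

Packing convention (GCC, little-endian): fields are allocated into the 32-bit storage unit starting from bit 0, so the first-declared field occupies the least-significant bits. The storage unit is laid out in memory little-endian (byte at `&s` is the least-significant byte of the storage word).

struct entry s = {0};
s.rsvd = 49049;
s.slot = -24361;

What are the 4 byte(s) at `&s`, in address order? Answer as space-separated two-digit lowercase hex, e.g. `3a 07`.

99 bf d7 a0

rsvd (16b) val=49049 bits=0xbf99 at bit 0: 0x0000bf99
slot (16b) val=-24361 bits=0xa0d7 at bit 16: 0xa0d7bf99
word = 0xa0d7bf99 → little-endian bytes:
  [0]=0x99  [1]=0xbf  [2]=0xd7  [3]=0xa0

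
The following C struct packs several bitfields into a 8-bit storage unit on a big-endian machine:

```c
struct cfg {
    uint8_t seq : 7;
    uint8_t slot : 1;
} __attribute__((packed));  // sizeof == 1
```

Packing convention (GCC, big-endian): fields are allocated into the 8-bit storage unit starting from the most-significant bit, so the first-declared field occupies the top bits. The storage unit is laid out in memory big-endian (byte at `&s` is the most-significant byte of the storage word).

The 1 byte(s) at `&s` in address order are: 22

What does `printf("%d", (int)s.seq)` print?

17

[0]=0x22 (big-endian) → word 0x22
seq [1+:7] = (word>>1) & 0x7f = 17  ←
slot [0+:1] = (word>>0) & 0x1 = 0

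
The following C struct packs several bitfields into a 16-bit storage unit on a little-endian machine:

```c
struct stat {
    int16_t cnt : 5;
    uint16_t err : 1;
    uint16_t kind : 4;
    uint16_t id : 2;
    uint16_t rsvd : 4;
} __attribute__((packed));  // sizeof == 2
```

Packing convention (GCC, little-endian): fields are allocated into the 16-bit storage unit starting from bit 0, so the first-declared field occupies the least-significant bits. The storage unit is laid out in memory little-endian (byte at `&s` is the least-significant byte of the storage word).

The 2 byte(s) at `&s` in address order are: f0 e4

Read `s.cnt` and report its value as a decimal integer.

-16

[0]=0xf0 [1]=0xe4 (little-endian) → word 0xe4f0
cnt:5 @ bit 0 → (0xe4f0>>0)&0x1f = 0x10  ←
err:1 @ bit 5 → (0xe4f0>>5)&0x1 = 0x1
kind:4 @ bit 6 → (0xe4f0>>6)&0xf = 0x3
id:2 @ bit 10 → (0xe4f0>>10)&0x3 = 0x1
rsvd:4 @ bit 12 → (0xe4f0>>12)&0xf = 0xe
cnt signed 5b, MSB=1: 16 - 32 = -16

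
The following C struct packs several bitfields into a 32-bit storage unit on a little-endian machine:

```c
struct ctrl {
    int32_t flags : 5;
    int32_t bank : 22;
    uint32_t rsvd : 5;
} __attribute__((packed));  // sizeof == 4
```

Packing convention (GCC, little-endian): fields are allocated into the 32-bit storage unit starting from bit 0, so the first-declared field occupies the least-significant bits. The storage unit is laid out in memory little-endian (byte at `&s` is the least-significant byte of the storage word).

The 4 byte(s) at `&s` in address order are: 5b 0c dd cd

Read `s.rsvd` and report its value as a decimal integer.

25

[0]=0x5b [1]=0x0c [2]=0xdd [3]=0xcd (little-endian) → word 0xcddd0c5b
flags [0+:5] = (word>>0) & 0x1f = 27
bank [5+:22] = (word>>5) & 0x3fffff = 3074146
rsvd [27+:5] = (word>>27) & 0x1f = 25  ←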